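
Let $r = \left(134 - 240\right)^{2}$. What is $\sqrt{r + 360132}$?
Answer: $2 \sqrt{92842} \approx 609.4$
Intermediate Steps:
$r = 11236$ ($r = \left(-106\right)^{2} = 11236$)
$\sqrt{r + 360132} = \sqrt{11236 + 360132} = \sqrt{371368} = 2 \sqrt{92842}$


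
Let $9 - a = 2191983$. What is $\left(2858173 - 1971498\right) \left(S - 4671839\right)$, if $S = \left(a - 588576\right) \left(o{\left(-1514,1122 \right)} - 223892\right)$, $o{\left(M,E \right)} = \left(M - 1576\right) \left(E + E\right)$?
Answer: $17647280349667309675$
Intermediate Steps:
$a = -2191974$ ($a = 9 - 2191983 = -2191974$)
$o{\left(M,E \right)} = 2 E \left(-1576 + M\right)$ ($o{\left(M,E \right)} = \left(-1576 + M\right) 2 E = 2 E \left(-1576 + M\right)$)
$S = 19902765378600$ ($S = \left(-2191974 - 588576\right) \left(2 \cdot 1122 \left(-1576 - 1514\right) - 223892\right) = - 2780550 \left(2 \cdot 1122 \left(-3090\right) - 223892\right) = - 2780550 \left(-6933960 - 223892\right) = \left(-2780550\right) \left(-7157852\right) = 19902765378600$)
$\left(2858173 - 1971498\right) \left(S - 4671839\right) = \left(2858173 - 1971498\right) \left(19902765378600 - 4671839\right) = 886675 \cdot 19902760706761 = 17647280349667309675$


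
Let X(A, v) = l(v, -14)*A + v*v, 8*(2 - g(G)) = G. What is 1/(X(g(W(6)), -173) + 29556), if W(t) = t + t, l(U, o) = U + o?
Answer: 2/118783 ≈ 1.6837e-5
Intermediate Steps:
W(t) = 2*t
g(G) = 2 - G/8
X(A, v) = v² + A*(-14 + v) (X(A, v) = (v - 14)*A + v*v = (-14 + v)*A + v² = A*(-14 + v) + v² = v² + A*(-14 + v))
1/(X(g(W(6)), -173) + 29556) = 1/(((-173)² + (2 - 6/4)*(-14 - 173)) + 29556) = 1/((29929 + (2 - ⅛*12)*(-187)) + 29556) = 1/((29929 + (2 - 3/2)*(-187)) + 29556) = 1/((29929 + (½)*(-187)) + 29556) = 1/((29929 - 187/2) + 29556) = 1/(59671/2 + 29556) = 1/(118783/2) = 2/118783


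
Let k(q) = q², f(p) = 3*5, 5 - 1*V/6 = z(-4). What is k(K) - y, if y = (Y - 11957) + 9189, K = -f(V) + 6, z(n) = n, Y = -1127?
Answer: 3976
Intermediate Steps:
V = 54 (V = 30 - 6*(-4) = 30 + 24 = 54)
f(p) = 15
K = -9 (K = -1*15 + 6 = -15 + 6 = -9)
y = -3895 (y = (-1127 - 11957) + 9189 = -13084 + 9189 = -3895)
k(K) - y = (-9)² - 1*(-3895) = 81 + 3895 = 3976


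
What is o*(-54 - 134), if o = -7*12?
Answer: 15792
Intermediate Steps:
o = -84
o*(-54 - 134) = -84*(-54 - 134) = -84*(-188) = 15792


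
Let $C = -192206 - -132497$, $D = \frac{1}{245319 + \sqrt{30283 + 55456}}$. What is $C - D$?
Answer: $- \frac{3593366795692917}{60181326022} + \frac{\sqrt{85739}}{60181326022} \approx -59709.0$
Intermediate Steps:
$D = \frac{1}{245319 + \sqrt{85739}} \approx 4.0715 \cdot 10^{-6}$
$C = -59709$ ($C = -192206 + 132497 = -59709$)
$C - D = -59709 - \left(\frac{245319}{60181326022} - \frac{\sqrt{85739}}{60181326022}\right) = - \frac{3593366795692917}{60181326022} + \frac{\sqrt{85739}}{60181326022}$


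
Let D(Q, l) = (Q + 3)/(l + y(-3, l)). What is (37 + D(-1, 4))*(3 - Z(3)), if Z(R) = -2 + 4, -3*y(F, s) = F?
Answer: 187/5 ≈ 37.400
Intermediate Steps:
y(F, s) = -F/3
Z(R) = 2
D(Q, l) = (3 + Q)/(1 + l) (D(Q, l) = (Q + 3)/(l - ⅓*(-3)) = (3 + Q)/(l + 1) = (3 + Q)/(1 + l))
(37 + D(-1, 4))*(3 - Z(3)) = (37 + (3 - 1)/(1 + 4))*(3 - 1*2) = (37 + 2/5)*(3 - 2) = (37 + (⅕)*2)*1 = (37 + ⅖)*1 = (187/5)*1 = 187/5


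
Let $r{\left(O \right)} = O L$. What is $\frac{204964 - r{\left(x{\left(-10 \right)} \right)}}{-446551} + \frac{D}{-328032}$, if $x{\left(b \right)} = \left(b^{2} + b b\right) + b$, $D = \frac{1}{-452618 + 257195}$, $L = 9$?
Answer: $- \frac{13029597168735593}{28626150754698336} \approx -0.45516$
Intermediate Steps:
$D = - \frac{1}{195423}$ ($D = \frac{1}{-195423} = - \frac{1}{195423} \approx -5.1171 \cdot 10^{-6}$)
$x{\left(b \right)} = b + 2 b^{2}$ ($x{\left(b \right)} = \left(b^{2} + b^{2}\right) + b = 2 b^{2} + b = b + 2 b^{2}$)
$r{\left(O \right)} = 9 O$ ($r{\left(O \right)} = O 9 = 9 O$)
$\frac{204964 - r{\left(x{\left(-10 \right)} \right)}}{-446551} + \frac{D}{-328032} = \frac{204964 - 9 \left(- 10 \left(1 + 2 \left(-10\right)\right)\right)}{-446551} - \frac{1}{195423 \left(-328032\right)} = \left(204964 - 9 \left(- 10 \left(1 - 20\right)\right)\right) \left(- \frac{1}{446551}\right) - - \frac{1}{64104997536} = \left(204964 - 9 \left(\left(-10\right) \left(-19\right)\right)\right) \left(- \frac{1}{446551}\right) + \frac{1}{64104997536} = \left(204964 - 9 \cdot 190\right) \left(- \frac{1}{446551}\right) + \frac{1}{64104997536} = \left(204964 - 1710\right) \left(- \frac{1}{446551}\right) + \frac{1}{64104997536} = 203254 \left(- \frac{1}{446551}\right) + \frac{1}{64104997536} = - \frac{203254}{446551} + \frac{1}{64104997536} = - \frac{13029597168735593}{28626150754698336}$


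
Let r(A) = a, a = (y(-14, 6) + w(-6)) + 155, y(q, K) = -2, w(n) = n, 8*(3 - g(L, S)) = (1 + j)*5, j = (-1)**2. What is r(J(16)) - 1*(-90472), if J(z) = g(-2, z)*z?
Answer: 90619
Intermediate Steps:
j = 1
g(L, S) = 7/4 (g(L, S) = 3 - (1 + 1)*5/8 = 3 - 5/4 = 7/4)
J(z) = 7*z/4
a = 147 (a = (-2 - 6) + 155 = -8 + 155 = 147)
r(A) = 147
r(J(16)) - 1*(-90472) = 147 - 1*(-90472) = 147 + 90472 = 90619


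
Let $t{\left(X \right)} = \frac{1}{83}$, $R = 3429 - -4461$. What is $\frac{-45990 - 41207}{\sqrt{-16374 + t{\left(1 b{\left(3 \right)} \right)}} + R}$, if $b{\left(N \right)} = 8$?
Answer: $- \frac{57102699390}{5168283341} + \frac{87197 i \sqrt{112800403}}{5168283341} \approx -11.049 + 0.17919 i$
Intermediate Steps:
$R = 7890$ ($R = 3429 + \left(-6259 + 10720\right) = 3429 + 4461 = 7890$)
$t{\left(X \right)} = \frac{1}{83}$
$\frac{-45990 - 41207}{\sqrt{-16374 + t{\left(1 b{\left(3 \right)} \right)}} + R} = \frac{-45990 - 41207}{\sqrt{-16374 + \frac{1}{83}} + 7890} = - \frac{87197}{\sqrt{- \frac{1359041}{83}} + 7890} = - \frac{87197}{\frac{i \sqrt{112800403}}{83} + 7890} = - \frac{87197}{7890 + \frac{i \sqrt{112800403}}{83}}$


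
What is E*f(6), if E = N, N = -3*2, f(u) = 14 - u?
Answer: -48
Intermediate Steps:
N = -6
E = -6
E*f(6) = -6*(14 - 1*6) = -6*(14 - 6) = -6*8 = -48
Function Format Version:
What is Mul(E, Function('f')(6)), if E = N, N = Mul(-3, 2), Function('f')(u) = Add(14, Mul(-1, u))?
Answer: -48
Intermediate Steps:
N = -6
E = -6
Mul(E, Function('f')(6)) = Mul(-6, Add(14, Mul(-1, 6))) = Mul(-6, Add(14, -6)) = Mul(-6, 8) = -48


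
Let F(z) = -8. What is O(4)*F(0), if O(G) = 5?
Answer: -40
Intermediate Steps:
O(4)*F(0) = 5*(-8) = -40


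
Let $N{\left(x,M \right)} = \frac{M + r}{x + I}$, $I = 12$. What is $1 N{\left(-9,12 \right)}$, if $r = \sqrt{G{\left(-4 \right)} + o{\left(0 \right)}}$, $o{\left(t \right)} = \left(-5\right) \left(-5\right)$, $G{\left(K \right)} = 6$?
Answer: $4 + \frac{\sqrt{31}}{3} \approx 5.8559$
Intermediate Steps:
$o{\left(t \right)} = 25$
$r = \sqrt{31}$ ($r = \sqrt{6 + 25} = \sqrt{31} \approx 5.5678$)
$N{\left(x,M \right)} = \frac{M + \sqrt{31}}{12 + x}$ ($N{\left(x,M \right)} = \frac{M + \sqrt{31}}{x + 12} = \frac{M + \sqrt{31}}{12 + x}$)
$1 N{\left(-9,12 \right)} = 1 \frac{12 + \sqrt{31}}{12 - 9} = 1 \frac{12 + \sqrt{31}}{3} = 1 \left(4 + \frac{\sqrt{31}}{3}\right) = 4 + \frac{\sqrt{31}}{3}$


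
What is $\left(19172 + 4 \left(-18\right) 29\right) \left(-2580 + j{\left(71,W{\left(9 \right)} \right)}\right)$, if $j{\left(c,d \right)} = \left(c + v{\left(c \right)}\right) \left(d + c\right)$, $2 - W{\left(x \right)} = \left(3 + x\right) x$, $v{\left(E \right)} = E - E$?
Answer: $-86530460$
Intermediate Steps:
$v{\left(E \right)} = 0$
$W{\left(x \right)} = 2 - x \left(3 + x\right)$ ($W{\left(x \right)} = 2 - \left(3 + x\right) x = 2 - x \left(3 + x\right)$)
$j{\left(c,d \right)} = c \left(c + d\right)$ ($j{\left(c,d \right)} = \left(c + 0\right) \left(d + c\right) = c \left(c + d\right)$)
$\left(19172 + 4 \left(-18\right) 29\right) \left(-2580 + j{\left(71,W{\left(9 \right)} \right)}\right) = \left(19172 + 4 \left(-18\right) 29\right) \left(-2580 + 71 \left(71 - 106\right)\right) = \left(19172 - 2088\right) \left(-2580 + 71 \left(71 - 106\right)\right) = 17084 \left(-2580 + 71 \left(71 - 106\right)\right) = 17084 \left(-2580 + 71 \left(-35\right)\right) = 17084 \left(-2580 - 2485\right) = 17084 \left(-5065\right) = -86530460$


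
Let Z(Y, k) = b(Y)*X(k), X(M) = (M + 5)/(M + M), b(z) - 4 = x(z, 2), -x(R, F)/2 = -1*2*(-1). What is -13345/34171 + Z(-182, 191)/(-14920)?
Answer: -13345/34171 ≈ -0.39054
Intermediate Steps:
x(R, F) = -4 (x(R, F) = -2*(-1*2)*(-1) = -(-4)*(-1) = -2*2 = -4)
b(z) = 0 (b(z) = 4 - 4 = 0)
X(M) = (5 + M)/(2*M) (X(M) = (5 + M)/((2*M)) = (5 + M)*(1/(2*M)) = (5 + M)/(2*M))
Z(Y, k) = 0 (Z(Y, k) = 0*((5 + k)/(2*k)) = 0)
-13345/34171 + Z(-182, 191)/(-14920) = -13345/34171 + 0/(-14920) = -13345*1/34171 + 0*(-1/14920) = -13345/34171 + 0 = -13345/34171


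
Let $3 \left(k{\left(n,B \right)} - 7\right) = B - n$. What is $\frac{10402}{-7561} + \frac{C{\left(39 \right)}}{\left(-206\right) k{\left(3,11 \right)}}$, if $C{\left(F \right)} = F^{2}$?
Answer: $- \frac{96642391}{45169414} \approx -2.1396$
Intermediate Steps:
$k{\left(n,B \right)} = 7 - \frac{n}{3} + \frac{B}{3}$ ($k{\left(n,B \right)} = 7 + \frac{B - n}{3} = 7 + \left(- \frac{n}{3} + \frac{B}{3}\right) = 7 - \frac{n}{3} + \frac{B}{3}$)
$\frac{10402}{-7561} + \frac{C{\left(39 \right)}}{\left(-206\right) k{\left(3,11 \right)}} = \frac{10402}{-7561} + \frac{39^{2}}{\left(-206\right) \left(7 - 1 + \frac{1}{3} \cdot 11\right)} = 10402 \left(- \frac{1}{7561}\right) + \frac{1521}{\left(-206\right) \left(7 - 1 + \frac{11}{3}\right)} = - \frac{10402}{7561} + \frac{1521}{\left(-206\right) \frac{29}{3}} = - \frac{10402}{7561} + \frac{1521}{- \frac{5974}{3}} = - \frac{10402}{7561} + 1521 \left(- \frac{3}{5974}\right) = - \frac{10402}{7561} - \frac{4563}{5974} = - \frac{96642391}{45169414}$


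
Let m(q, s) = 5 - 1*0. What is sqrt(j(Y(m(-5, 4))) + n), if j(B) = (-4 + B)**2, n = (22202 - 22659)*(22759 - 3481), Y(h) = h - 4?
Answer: 3*I*sqrt(978893) ≈ 2968.2*I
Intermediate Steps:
m(q, s) = 5 (m(q, s) = 5 + 0 = 5)
Y(h) = -4 + h
n = -8810046 (n = -457*19278 = -8810046)
sqrt(j(Y(m(-5, 4))) + n) = sqrt((-4 + (-4 + 5))**2 - 8810046) = sqrt((-4 + 1)**2 - 8810046) = sqrt((-3)**2 - 8810046) = sqrt(9 - 8810046) = sqrt(-8810037) = 3*I*sqrt(978893)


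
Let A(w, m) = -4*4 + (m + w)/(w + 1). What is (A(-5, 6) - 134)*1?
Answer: -601/4 ≈ -150.25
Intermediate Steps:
A(w, m) = -16 + (m + w)/(1 + w)
(A(-5, 6) - 134)*1 = ((-16 + 6 - 15*(-5))/(1 - 5) - 134)*1 = ((-16 + 6 + 75)/(-4) - 134)*1 = (-¼*65 - 134)*1 = (-65/4 - 134)*1 = -601/4*1 = -601/4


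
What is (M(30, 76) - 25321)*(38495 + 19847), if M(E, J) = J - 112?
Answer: -1479378094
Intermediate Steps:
M(E, J) = -112 + J
(M(30, 76) - 25321)*(38495 + 19847) = ((-112 + 76) - 25321)*(38495 + 19847) = (-36 - 25321)*58342 = -25357*58342 = -1479378094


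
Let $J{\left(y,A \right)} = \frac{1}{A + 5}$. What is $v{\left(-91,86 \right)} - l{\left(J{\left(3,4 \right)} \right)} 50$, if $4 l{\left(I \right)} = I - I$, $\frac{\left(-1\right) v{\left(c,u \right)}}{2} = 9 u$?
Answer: $-1548$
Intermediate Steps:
$J{\left(y,A \right)} = \frac{1}{5 + A}$
$v{\left(c,u \right)} = - 18 u$ ($v{\left(c,u \right)} = - 2 \cdot 9 u = - 18 u$)
$l{\left(I \right)} = 0$ ($l{\left(I \right)} = \frac{I - I}{4} = \frac{1}{4} \cdot 0 = 0$)
$v{\left(-91,86 \right)} - l{\left(J{\left(3,4 \right)} \right)} 50 = \left(-18\right) 86 - 0 \cdot 50 = -1548 - 0 = -1548 + 0 = -1548$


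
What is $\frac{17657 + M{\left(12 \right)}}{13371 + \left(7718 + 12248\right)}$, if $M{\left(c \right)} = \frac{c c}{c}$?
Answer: $\frac{17669}{33337} \approx 0.53001$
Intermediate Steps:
$M{\left(c \right)} = c$ ($M{\left(c \right)} = \frac{c^{2}}{c} = c$)
$\frac{17657 + M{\left(12 \right)}}{13371 + \left(7718 + 12248\right)} = \frac{17657 + 12}{13371 + \left(7718 + 12248\right)} = \frac{17669}{13371 + 19966} = \frac{17669}{33337}$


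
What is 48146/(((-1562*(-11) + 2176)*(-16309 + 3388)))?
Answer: -24073/125062359 ≈ -0.00019249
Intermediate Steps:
48146/(((-1562*(-11) + 2176)*(-16309 + 3388))) = 48146/(((17182 + 2176)*(-12921))) = 48146/((19358*(-12921))) = 48146/(-250124718) = 48146*(-1/250124718) = -24073/125062359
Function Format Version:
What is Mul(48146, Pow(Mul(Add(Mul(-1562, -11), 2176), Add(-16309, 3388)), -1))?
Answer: Rational(-24073, 125062359) ≈ -0.00019249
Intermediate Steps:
Mul(48146, Pow(Mul(Add(Mul(-1562, -11), 2176), Add(-16309, 3388)), -1)) = Mul(48146, Pow(Mul(Add(17182, 2176), -12921), -1)) = Mul(48146, Pow(Mul(19358, -12921), -1)) = Mul(48146, Pow(-250124718, -1)) = Mul(48146, Rational(-1, 250124718)) = Rational(-24073, 125062359)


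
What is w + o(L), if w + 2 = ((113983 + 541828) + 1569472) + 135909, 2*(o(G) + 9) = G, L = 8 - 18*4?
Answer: 2361149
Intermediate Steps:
L = -64 (L = 8 - 72 = -64)
o(G) = -9 + G/2
w = 2361190 (w = -2 + (((113983 + 541828) + 1569472) + 135909) = -2 + ((655811 + 1569472) + 135909) = -2 + (2225283 + 135909) = -2 + 2361192 = 2361190)
w + o(L) = 2361190 + (-9 + (½)*(-64)) = 2361190 + (-9 - 32) = 2361190 - 41 = 2361149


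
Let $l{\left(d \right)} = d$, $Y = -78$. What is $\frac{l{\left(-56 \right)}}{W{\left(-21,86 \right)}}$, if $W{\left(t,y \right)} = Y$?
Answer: $\frac{28}{39} \approx 0.71795$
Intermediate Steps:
$W{\left(t,y \right)} = -78$
$\frac{l{\left(-56 \right)}}{W{\left(-21,86 \right)}} = - \frac{56}{-78} = \left(-56\right) \left(- \frac{1}{78}\right) = \frac{28}{39}$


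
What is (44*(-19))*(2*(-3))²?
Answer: -30096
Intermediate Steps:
(44*(-19))*(2*(-3))² = -836*(-6)² = -836*36 = -30096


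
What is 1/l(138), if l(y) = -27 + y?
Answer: 1/111 ≈ 0.0090090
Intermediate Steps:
1/l(138) = 1/(-27 + 138) = 1/111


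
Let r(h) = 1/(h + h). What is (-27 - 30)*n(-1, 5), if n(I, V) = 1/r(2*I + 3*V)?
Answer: -1482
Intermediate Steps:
r(h) = 1/(2*h)
n(I, V) = 4*I + 6*V (n(I, V) = 1/(1/(2*(2*I + 3*V))) = 4*I + 6*V)
(-27 - 30)*n(-1, 5) = (-27 - 30)*(4*(-1) + 6*5) = -57*(-4 + 30) = -57*26 = -1482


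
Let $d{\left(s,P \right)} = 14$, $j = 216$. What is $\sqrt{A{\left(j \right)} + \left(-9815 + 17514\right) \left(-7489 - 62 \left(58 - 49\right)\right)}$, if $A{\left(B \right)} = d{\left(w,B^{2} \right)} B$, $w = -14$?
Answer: $i \sqrt{61950829} \approx 7870.9 i$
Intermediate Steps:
$A{\left(B \right)} = 14 B$
$\sqrt{A{\left(j \right)} + \left(-9815 + 17514\right) \left(-7489 - 62 \left(58 - 49\right)\right)} = \sqrt{14 \cdot 216 + \left(-9815 + 17514\right) \left(-7489 - 62 \left(58 - 49\right)\right)} = \sqrt{3024 + 7699 \left(-7489 - 558\right)} = \sqrt{3024 + 7699 \left(-8047\right)} = \sqrt{3024 - 61953853} = \sqrt{-61950829} = i \sqrt{61950829}$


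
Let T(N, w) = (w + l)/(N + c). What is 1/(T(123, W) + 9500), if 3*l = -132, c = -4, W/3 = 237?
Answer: 119/1131167 ≈ 0.00010520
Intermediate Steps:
W = 711 (W = 3*237 = 711)
l = -44 (l = (⅓)*(-132) = -44)
T(N, w) = (-44 + w)/(-4 + N) (T(N, w) = (w - 44)/(N - 4) = (-44 + w)/(-4 + N))
1/(T(123, W) + 9500) = 1/((-44 + 711)/(-4 + 123) + 9500) = 1/(667/119 + 9500) = 1/(1131167/119) = 119/1131167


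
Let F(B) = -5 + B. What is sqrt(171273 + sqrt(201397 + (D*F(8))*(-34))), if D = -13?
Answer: sqrt(171273 + sqrt(202723)) ≈ 414.40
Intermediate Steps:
sqrt(171273 + sqrt(201397 + (D*F(8))*(-34))) = sqrt(171273 + sqrt(201397 - 13*(-5 + 8)*(-34))) = sqrt(171273 + sqrt(201397 - 13*3*(-34))) = sqrt(171273 + sqrt(201397 - 39*(-34))) = sqrt(171273 + sqrt(201397 + 1326)) = sqrt(171273 + sqrt(202723))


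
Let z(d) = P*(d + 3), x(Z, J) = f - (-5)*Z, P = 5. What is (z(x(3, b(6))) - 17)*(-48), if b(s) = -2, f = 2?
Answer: -3984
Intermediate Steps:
x(Z, J) = 2 + 5*Z (x(Z, J) = 2 - (-5)*Z = 2 + 5*Z)
z(d) = 15 + 5*d (z(d) = 5*(d + 3) = 5*(3 + d) = 15 + 5*d)
(z(x(3, b(6))) - 17)*(-48) = ((15 + 5*(2 + 5*3)) - 17)*(-48) = ((15 + 5*(2 + 15)) - 17)*(-48) = ((15 + 5*17) - 17)*(-48) = ((15 + 85) - 17)*(-48) = (100 - 17)*(-48) = 83*(-48) = -3984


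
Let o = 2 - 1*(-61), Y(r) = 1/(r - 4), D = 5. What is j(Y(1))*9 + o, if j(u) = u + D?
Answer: 105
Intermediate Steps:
Y(r) = 1/(-4 + r)
j(u) = 5 + u (j(u) = u + 5 = 5 + u)
o = 63 (o = 2 + 61 = 63)
j(Y(1))*9 + o = (5 + 1/(-4 + 1))*9 + 63 = (5 + 1/(-3))*9 + 63 = (5 - ⅓)*9 + 63 = (14/3)*9 + 63 = 42 + 63 = 105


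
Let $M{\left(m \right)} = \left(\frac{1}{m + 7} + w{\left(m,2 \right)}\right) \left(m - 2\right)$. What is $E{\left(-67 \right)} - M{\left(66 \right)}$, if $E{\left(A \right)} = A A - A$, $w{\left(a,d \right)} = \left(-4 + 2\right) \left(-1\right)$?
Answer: $\frac{323180}{73} \approx 4427.1$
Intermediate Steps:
$w{\left(a,d \right)} = 2$ ($w{\left(a,d \right)} = \left(-2\right) \left(-1\right) = 2$)
$E{\left(A \right)} = A^{2} - A$
$M{\left(m \right)} = \left(-2 + m\right) \left(2 + \frac{1}{7 + m}\right)$ ($M{\left(m \right)} = \left(\frac{1}{m + 7} + 2\right) \left(m - 2\right) = \left(\frac{1}{7 + m} + 2\right) \left(-2 + m\right) = \left(2 + \frac{1}{7 + m}\right) \left(-2 + m\right) = \left(-2 + m\right) \left(2 + \frac{1}{7 + m}\right)$)
$E{\left(-67 \right)} - M{\left(66 \right)} = - 67 \left(-1 - 67\right) - \frac{-30 + 2 \cdot 66^{2} + 11 \cdot 66}{7 + 66} = \left(-67\right) \left(-68\right) - \frac{-30 + 2 \cdot 4356 + 726}{73} = 4556 - \frac{-30 + 8712 + 726}{73} = 4556 - \frac{1}{73} \cdot 9408 = 4556 - \frac{9408}{73} = \frac{323180}{73}$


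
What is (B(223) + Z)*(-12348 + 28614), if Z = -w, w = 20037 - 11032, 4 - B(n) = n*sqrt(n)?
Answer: -146410266 - 3627318*sqrt(223) ≈ -2.0058e+8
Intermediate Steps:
B(n) = 4 - n**(3/2) (B(n) = 4 - n*sqrt(n) = 4 - n**(3/2))
w = 9005
Z = -9005 (Z = -1*9005 = -9005)
(B(223) + Z)*(-12348 + 28614) = ((4 - 223**(3/2)) - 9005)*(-12348 + 28614) = ((4 - 223*sqrt(223)) - 9005)*16266 = (-9001 - 223*sqrt(223))*16266 = -146410266 - 3627318*sqrt(223)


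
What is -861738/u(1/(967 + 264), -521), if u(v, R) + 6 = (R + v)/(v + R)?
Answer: 861738/5 ≈ 1.7235e+5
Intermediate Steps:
u(v, R) = -5 (u(v, R) = -6 + (R + v)/(v + R) = -6 + (R + v)/(R + v) = -6 + 1 = -5)
-861738/u(1/(967 + 264), -521) = -861738/(-5) = -861738*(-⅕) = 861738/5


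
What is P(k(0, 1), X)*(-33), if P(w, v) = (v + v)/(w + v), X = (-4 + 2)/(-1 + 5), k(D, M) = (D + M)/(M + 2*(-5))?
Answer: -54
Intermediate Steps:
k(D, M) = (D + M)/(-10 + M) (k(D, M) = (D + M)/(M - 10) = (D + M)/(-10 + M))
X = -1/2 (X = -2/4 = -2*1/4 = -1/2 ≈ -0.50000)
P(w, v) = 2*v/(v + w) (P(w, v) = (2*v)/(v + w) = 2*v/(v + w))
P(k(0, 1), X)*(-33) = (2*(-1/2)/(-1/2 + (0 + 1)/(-10 + 1)))*(-33) = (2*(-1/2)/(-1/2 + 1/(-9)))*(-33) = (2*(-1/2)/(-1/2 - 1/9*1))*(-33) = (2*(-1/2)/(-1/2 - 1/9))*(-33) = (2*(-1/2)/(-11/18))*(-33) = (2*(-1/2)*(-18/11))*(-33) = (18/11)*(-33) = -54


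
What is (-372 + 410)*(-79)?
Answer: -3002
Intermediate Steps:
(-372 + 410)*(-79) = 38*(-79) = -3002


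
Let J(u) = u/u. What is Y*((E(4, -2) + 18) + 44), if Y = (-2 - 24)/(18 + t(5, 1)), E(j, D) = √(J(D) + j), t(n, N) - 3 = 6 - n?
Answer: -806/11 - 13*√5/11 ≈ -75.915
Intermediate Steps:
J(u) = 1
t(n, N) = 9 - n (t(n, N) = 3 + (6 - n) = 9 - n)
E(j, D) = √(1 + j)
Y = -13/11 (Y = (-2 - 24)/(18 + (9 - 1*5)) = -26/(18 + (9 - 5)) = -26/(18 + 4) = -26/22 = -26*1/22 = -13/11 ≈ -1.1818)
Y*((E(4, -2) + 18) + 44) = -13*((√(1 + 4) + 18) + 44)/11 = -13*((√5 + 18) + 44)/11 = -13*((18 + √5) + 44)/11 = -13*(62 + √5)/11 = -806/11 - 13*√5/11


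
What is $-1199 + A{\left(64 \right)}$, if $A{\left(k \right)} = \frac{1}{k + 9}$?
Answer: $- \frac{87526}{73} \approx -1199.0$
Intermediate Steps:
$A{\left(k \right)} = \frac{1}{9 + k}$
$-1199 + A{\left(64 \right)} = -1199 + \frac{1}{9 + 64} = -1199 + \frac{1}{73} = - \frac{87526}{73}$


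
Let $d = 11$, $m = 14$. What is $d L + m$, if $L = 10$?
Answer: $124$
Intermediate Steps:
$d L + m = 11 \cdot 10 + 14 = 110 + 14 = 124$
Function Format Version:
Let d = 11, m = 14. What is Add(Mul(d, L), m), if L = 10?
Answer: 124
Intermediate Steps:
Add(Mul(d, L), m) = Add(Mul(11, 10), 14) = Add(110, 14) = 124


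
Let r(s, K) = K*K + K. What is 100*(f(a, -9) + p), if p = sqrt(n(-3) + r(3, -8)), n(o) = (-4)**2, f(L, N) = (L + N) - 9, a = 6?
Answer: -1200 + 600*sqrt(2) ≈ -351.47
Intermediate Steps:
f(L, N) = -9 + L + N
r(s, K) = K + K**2 (r(s, K) = K**2 + K = K + K**2)
n(o) = 16
p = 6*sqrt(2) (p = sqrt(16 - 8*(1 - 8)) = sqrt(16 - 8*(-7)) = sqrt(16 + 56) = sqrt(72) = 6*sqrt(2) ≈ 8.4853)
100*(f(a, -9) + p) = 100*((-9 + 6 - 9) + 6*sqrt(2)) = 100*(-12 + 6*sqrt(2)) = -1200 + 600*sqrt(2)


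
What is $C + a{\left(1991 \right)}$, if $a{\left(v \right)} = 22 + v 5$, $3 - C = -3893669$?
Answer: $3903649$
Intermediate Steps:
$C = 3893672$ ($C = 3 - -3893669 = 3 + 3893669 = 3893672$)
$a{\left(v \right)} = 22 + 5 v$
$C + a{\left(1991 \right)} = 3893672 + \left(22 + 5 \cdot 1991\right) = 3893672 + \left(22 + 9955\right) = 3893672 + 9977 = 3903649$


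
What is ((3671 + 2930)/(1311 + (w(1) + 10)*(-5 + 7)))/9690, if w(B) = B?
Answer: 6601/12916770 ≈ 0.00051104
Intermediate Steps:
((3671 + 2930)/(1311 + (w(1) + 10)*(-5 + 7)))/9690 = ((3671 + 2930)/(1311 + (1 + 10)*(-5 + 7)))/9690 = (6601/(1311 + 11*2))*(1/9690) = (6601/(1311 + 22))*(1/9690) = (6601/1333)*(1/9690) = 6601/12916770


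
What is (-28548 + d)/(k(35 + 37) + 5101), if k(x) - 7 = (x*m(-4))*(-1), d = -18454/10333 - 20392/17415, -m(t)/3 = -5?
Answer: -2568860852903/362417678730 ≈ -7.0881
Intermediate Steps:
m(t) = 15 (m(t) = -3*(-5) = 15)
d = -532086946/179949195 (d = -18454*1/10333 - 20392*1/17415 = -18454/10333 - 20392/17415 = -532086946/179949195 ≈ -2.9569)
k(x) = 7 - 15*x (k(x) = 7 + (x*15)*(-1) = 7 + (15*x)*(-1) = 7 - 15*x)
(-28548 + d)/(k(35 + 37) + 5101) = (-28548 - 532086946/179949195)/((7 - 15*(35 + 37)) + 5101) = -5137721705806/(179949195*((7 - 15*72) + 5101)) = -5137721705806/(179949195*((7 - 1080) + 5101)) = -5137721705806/(179949195*(-1073 + 5101)) = -5137721705806/179949195/4028 = -5137721705806/179949195*1/4028 = -2568860852903/362417678730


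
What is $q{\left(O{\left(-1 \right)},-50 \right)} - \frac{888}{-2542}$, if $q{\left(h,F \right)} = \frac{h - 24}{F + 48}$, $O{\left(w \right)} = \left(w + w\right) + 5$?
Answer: $\frac{27579}{2542} \approx 10.849$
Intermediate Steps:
$O{\left(w \right)} = 5 + 2 w$ ($O{\left(w \right)} = 2 w + 5 = 5 + 2 w$)
$q{\left(h,F \right)} = \frac{-24 + h}{48 + F}$
$q{\left(O{\left(-1 \right)},-50 \right)} - \frac{888}{-2542} = \frac{-24 + \left(5 + 2 \left(-1\right)\right)}{48 - 50} - \frac{888}{-2542} = \frac{-24 + \left(5 - 2\right)}{-2} - 888 \left(- \frac{1}{2542}\right) = - \frac{-24 + 3}{2} - - \frac{444}{1271} = \left(- \frac{1}{2}\right) \left(-21\right) + \frac{444}{1271} = \frac{21}{2} + \frac{444}{1271} = \frac{27579}{2542}$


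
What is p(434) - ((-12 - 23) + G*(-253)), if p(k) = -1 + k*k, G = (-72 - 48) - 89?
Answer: 135513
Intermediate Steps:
G = -209 (G = -120 - 89 = -209)
p(k) = -1 + k**2
p(434) - ((-12 - 23) + G*(-253)) = (-1 + 434**2) - ((-12 - 23) - 209*(-253)) = (-1 + 188356) - (-35 + 52877) = 188355 - 1*52842 = 188355 - 52842 = 135513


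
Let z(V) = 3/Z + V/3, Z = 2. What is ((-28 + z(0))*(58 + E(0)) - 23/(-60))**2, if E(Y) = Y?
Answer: 8500286809/3600 ≈ 2.3612e+6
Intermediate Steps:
z(V) = 3/2 + V/3
((-28 + z(0))*(58 + E(0)) - 23/(-60))**2 = ((-28 + (3/2 + (1/3)*0))*(58 + 0) - 23/(-60))**2 = ((-28 + (3/2 + 0))*58 - 23*(-1/60))**2 = ((-28 + 3/2)*58 + 23/60)**2 = (-53/2*58 + 23/60)**2 = (-1537 + 23/60)**2 = (-92197/60)**2 = 8500286809/3600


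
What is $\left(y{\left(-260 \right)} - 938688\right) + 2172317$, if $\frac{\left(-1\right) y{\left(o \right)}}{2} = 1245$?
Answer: $1231139$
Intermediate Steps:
$y{\left(o \right)} = -2490$ ($y{\left(o \right)} = \left(-2\right) 1245 = -2490$)
$\left(y{\left(-260 \right)} - 938688\right) + 2172317 = \left(-2490 - 938688\right) + 2172317 = -941178 + 2172317 = 1231139$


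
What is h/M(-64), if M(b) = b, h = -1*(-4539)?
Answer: -4539/64 ≈ -70.922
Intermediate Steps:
h = 4539
h/M(-64) = 4539/(-64) = 4539*(-1/64) = -4539/64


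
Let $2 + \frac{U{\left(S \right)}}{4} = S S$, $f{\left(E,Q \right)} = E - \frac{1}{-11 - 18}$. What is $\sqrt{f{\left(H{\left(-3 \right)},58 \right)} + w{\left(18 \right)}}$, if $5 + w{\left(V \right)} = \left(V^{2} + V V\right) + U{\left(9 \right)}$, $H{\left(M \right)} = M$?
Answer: $\frac{5 \sqrt{32161}}{29} \approx 30.92$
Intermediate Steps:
$f{\left(E,Q \right)} = \frac{1}{29} + E$ ($f{\left(E,Q \right)} = E - \frac{1}{-29} = E - - \frac{1}{29} = E + \frac{1}{29} = \frac{1}{29} + E$)
$U{\left(S \right)} = -8 + 4 S^{2}$ ($U{\left(S \right)} = -8 + 4 S S = -8 + 4 S^{2}$)
$w{\left(V \right)} = 311 + 2 V^{2}$ ($w{\left(V \right)} = -5 - \left(8 - 324 - V^{2} - V V\right) = -5 + \left(\left(V^{2} + V^{2}\right) + \left(-8 + 4 \cdot 81\right)\right) = -5 + \left(2 V^{2} + \left(-8 + 324\right)\right) = -5 + \left(2 V^{2} + 316\right) = -5 + \left(316 + 2 V^{2}\right) = 311 + 2 V^{2}$)
$\sqrt{f{\left(H{\left(-3 \right)},58 \right)} + w{\left(18 \right)}} = \sqrt{\left(\frac{1}{29} - 3\right) + \left(311 + 2 \cdot 18^{2}\right)} = \sqrt{- \frac{86}{29} + \left(311 + 2 \cdot 324\right)} = \sqrt{- \frac{86}{29} + \left(311 + 648\right)} = \sqrt{- \frac{86}{29} + 959} = \sqrt{\frac{27725}{29}} = \frac{5 \sqrt{32161}}{29}$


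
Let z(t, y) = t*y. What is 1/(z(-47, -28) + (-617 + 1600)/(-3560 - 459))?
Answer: 4019/5288021 ≈ 0.00076002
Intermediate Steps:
1/(z(-47, -28) + (-617 + 1600)/(-3560 - 459)) = 1/(-47*(-28) + (-617 + 1600)/(-3560 - 459)) = 1/(1316 + 983/(-4019)) = 1/(1316 + 983*(-1/4019)) = 1/(1316 - 983/4019) = 1/(5288021/4019) = 4019/5288021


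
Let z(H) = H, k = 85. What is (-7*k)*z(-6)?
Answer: 3570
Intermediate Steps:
(-7*k)*z(-6) = -7*85*(-6) = -595*(-6) = 3570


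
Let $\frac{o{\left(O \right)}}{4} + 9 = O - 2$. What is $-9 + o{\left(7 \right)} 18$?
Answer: $-297$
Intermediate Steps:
$o{\left(O \right)} = -44 + 4 O$ ($o{\left(O \right)} = -36 + 4 \left(O - 2\right) = -36 + 4 \left(-2 + O\right) = -36 + \left(-8 + 4 O\right) = -44 + 4 O$)
$-9 + o{\left(7 \right)} 18 = -9 + \left(-44 + 4 \cdot 7\right) 18 = -9 + \left(-44 + 28\right) 18 = -9 - 288 = -297$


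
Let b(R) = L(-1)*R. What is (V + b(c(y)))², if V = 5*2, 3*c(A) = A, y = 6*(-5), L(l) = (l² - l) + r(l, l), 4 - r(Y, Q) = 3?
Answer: 400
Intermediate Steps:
r(Y, Q) = 1 (r(Y, Q) = 4 - 1*3 = 4 - 3 = 1)
L(l) = 1 + l² - l (L(l) = (l² - l) + 1 = 1 + l² - l)
y = -30
c(A) = A/3
b(R) = 3*R (b(R) = (1 + (-1)² - 1*(-1))*R = (1 + 1 + 1)*R = 3*R)
V = 10
(V + b(c(y)))² = (10 + 3*((⅓)*(-30)))² = (10 + 3*(-10))² = (10 - 30)² = (-20)² = 400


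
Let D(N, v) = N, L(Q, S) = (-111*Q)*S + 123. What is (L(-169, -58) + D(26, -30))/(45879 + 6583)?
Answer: -1087873/52462 ≈ -20.736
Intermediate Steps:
L(Q, S) = 123 - 111*Q*S (L(Q, S) = -111*Q*S + 123 = 123 - 111*Q*S)
(L(-169, -58) + D(26, -30))/(45879 + 6583) = ((123 - 111*(-169)*(-58)) + 26)/(45879 + 6583) = ((123 - 1088022) + 26)/52462 = (-1087899 + 26)*(1/52462) = -1087873*1/52462 = -1087873/52462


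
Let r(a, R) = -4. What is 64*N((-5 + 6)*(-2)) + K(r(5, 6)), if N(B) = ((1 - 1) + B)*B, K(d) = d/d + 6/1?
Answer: 263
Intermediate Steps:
K(d) = 7 (K(d) = 1 + 6*1 = 1 + 6 = 7)
N(B) = B² (N(B) = (0 + B)*B = B*B = B²)
64*N((-5 + 6)*(-2)) + K(r(5, 6)) = 64*((-5 + 6)*(-2))² + 7 = 64*(1*(-2))² + 7 = 64*(-2)² + 7 = 64*4 + 7 = 256 + 7 = 263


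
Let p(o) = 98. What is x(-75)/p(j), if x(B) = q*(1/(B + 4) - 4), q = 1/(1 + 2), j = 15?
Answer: -95/6958 ≈ -0.013653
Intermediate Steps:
q = ⅓ (q = 1/3 = ⅓ ≈ 0.33333)
x(B) = -4/3 + 1/(3*(4 + B)) (x(B) = (1/(B + 4) - 4)/3 = (1/(4 + B) - 4)/3 = (-4 + 1/(4 + B))/3 = -4/3 + 1/(3*(4 + B)))
x(-75)/p(j) = ((-15 - 4*(-75))/(3*(4 - 75)))/98 = ((⅓)*(-15 + 300)/(-71))*(1/98) = ((⅓)*(-1/71)*285)*(1/98) = -95/71*1/98 = -95/6958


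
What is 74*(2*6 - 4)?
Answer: 592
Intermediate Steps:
74*(2*6 - 4) = 74*(12 - 4) = 74*8 = 592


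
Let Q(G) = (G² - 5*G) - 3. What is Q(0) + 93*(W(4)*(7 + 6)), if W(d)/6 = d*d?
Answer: 116061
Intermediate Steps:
W(d) = 6*d² (W(d) = 6*(d*d) = 6*d²)
Q(G) = -3 + G² - 5*G
Q(0) + 93*(W(4)*(7 + 6)) = (-3 + 0² - 5*0) + 93*((6*4²)*(7 + 6)) = (-3 + 0 + 0) + 93*((6*16)*13) = -3 + 93*(96*13) = -3 + 93*1248 = -3 + 116064 = 116061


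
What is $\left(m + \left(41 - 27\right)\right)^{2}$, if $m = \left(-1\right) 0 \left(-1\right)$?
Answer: $196$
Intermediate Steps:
$m = 0$ ($m = 0 \left(-1\right) = 0$)
$\left(m + \left(41 - 27\right)\right)^{2} = \left(0 + \left(41 - 27\right)\right)^{2} = \left(0 + 14\right)^{2} = 14^{2} = 196$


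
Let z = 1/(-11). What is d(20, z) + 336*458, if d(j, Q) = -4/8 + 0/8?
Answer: 307775/2 ≈ 1.5389e+5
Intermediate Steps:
z = -1/11 ≈ -0.090909
d(j, Q) = -½ (d(j, Q) = -4*⅛ + 0*(⅛) = -½ + 0 = -½)
d(20, z) + 336*458 = -½ + 336*458 = -½ + 153888 = 307775/2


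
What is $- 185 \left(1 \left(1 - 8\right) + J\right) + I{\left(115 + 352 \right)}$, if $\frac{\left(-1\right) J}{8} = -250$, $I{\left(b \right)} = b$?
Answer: $-368238$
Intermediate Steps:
$J = 2000$ ($J = \left(-8\right) \left(-250\right) = 2000$)
$- 185 \left(1 \left(1 - 8\right) + J\right) + I{\left(115 + 352 \right)} = - 185 \left(1 \left(1 - 8\right) + 2000\right) + \left(115 + 352\right) = - 185 \left(1 \left(-7\right) + 2000\right) + 467 = - 185 \left(-7 + 2000\right) + 467 = \left(-185\right) 1993 + 467 = -368705 + 467 = -368238$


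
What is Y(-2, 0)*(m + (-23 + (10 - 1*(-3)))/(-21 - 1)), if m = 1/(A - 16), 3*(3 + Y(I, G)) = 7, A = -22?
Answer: -179/627 ≈ -0.28549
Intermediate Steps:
Y(I, G) = -⅔ (Y(I, G) = -3 + (⅓)*7 = -3 + 7/3 = -⅔)
m = -1/38 (m = 1/(-22 - 16) = 1/(-38) = -1/38 ≈ -0.026316)
Y(-2, 0)*(m + (-23 + (10 - 1*(-3)))/(-21 - 1)) = -2*(-1/38 + (-23 + (10 - 1*(-3)))/(-21 - 1))/3 = -2*(-1/38 + (-23 + (10 + 3))/(-22))/3 = -2*(-1/38 + (-23 + 13)*(-1/22))/3 = -2*(-1/38 - 10*(-1/22))/3 = -2*(-1/38 + 5/11)/3 = -⅔*179/418 = -179/627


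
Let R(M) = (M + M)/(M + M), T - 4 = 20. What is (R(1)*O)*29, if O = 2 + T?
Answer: 754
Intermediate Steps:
T = 24 (T = 4 + 20 = 24)
R(M) = 1 (R(M) = (2*M)/((2*M)) = (2*M)*(1/(2*M)) = 1)
O = 26 (O = 2 + 24 = 26)
(R(1)*O)*29 = (1*26)*29 = 26*29 = 754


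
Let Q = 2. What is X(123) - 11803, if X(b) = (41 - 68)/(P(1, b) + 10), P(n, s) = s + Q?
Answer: -59016/5 ≈ -11803.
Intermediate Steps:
P(n, s) = 2 + s (P(n, s) = s + 2 = 2 + s)
X(b) = -27/(12 + b) (X(b) = (41 - 68)/((2 + b) + 10) = -27/(12 + b))
X(123) - 11803 = -27/(12 + 123) - 11803 = -27/135 - 11803 = -27*1/135 - 11803 = -1/5 - 11803 = -59016/5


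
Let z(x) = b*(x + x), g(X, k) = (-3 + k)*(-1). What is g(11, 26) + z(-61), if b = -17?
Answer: 2051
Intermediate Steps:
g(X, k) = 3 - k
z(x) = -34*x (z(x) = -17*(x + x) = -34*x)
g(11, 26) + z(-61) = (3 - 1*26) - 34*(-61) = (3 - 26) + 2074 = -23 + 2074 = 2051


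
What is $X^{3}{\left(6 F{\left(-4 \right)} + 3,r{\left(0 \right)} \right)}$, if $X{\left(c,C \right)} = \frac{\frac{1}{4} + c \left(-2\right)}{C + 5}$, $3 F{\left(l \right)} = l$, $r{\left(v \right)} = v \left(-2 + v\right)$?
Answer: $\frac{68921}{8000} \approx 8.6151$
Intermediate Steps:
$F{\left(l \right)} = \frac{l}{3}$
$X{\left(c,C \right)} = \frac{\frac{1}{4} - 2 c}{5 + C}$
$X^{3}{\left(6 F{\left(-4 \right)} + 3,r{\left(0 \right)} \right)} = \left(\frac{1 - 8 \left(6 \cdot \frac{1}{3} \left(-4\right) + 3\right)}{4 \left(5 + 0 \left(-2 + 0\right)\right)}\right)^{3} = \left(\frac{1 - 8 \left(6 \left(- \frac{4}{3}\right) + 3\right)}{4 \left(5 + 0 \left(-2\right)\right)}\right)^{3} = \left(\frac{1 - 8 \left(-8 + 3\right)}{4 \left(5 + 0\right)}\right)^{3} = \left(\frac{1 - -40}{4 \cdot 5}\right)^{3} = \left(\frac{1}{4} \cdot \frac{1}{5} \left(1 + 40\right)\right)^{3} = \left(\frac{1}{4} \cdot \frac{1}{5} \cdot 41\right)^{3} = \left(\frac{41}{20}\right)^{3} = \frac{68921}{8000}$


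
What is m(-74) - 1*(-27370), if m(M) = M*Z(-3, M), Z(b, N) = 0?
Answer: 27370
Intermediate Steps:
m(M) = 0 (m(M) = M*0 = 0)
m(-74) - 1*(-27370) = 0 - 1*(-27370) = 0 + 27370 = 27370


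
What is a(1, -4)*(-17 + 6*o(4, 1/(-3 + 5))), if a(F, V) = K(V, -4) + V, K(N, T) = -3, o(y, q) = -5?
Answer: 329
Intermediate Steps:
a(F, V) = -3 + V
a(1, -4)*(-17 + 6*o(4, 1/(-3 + 5))) = (-3 - 4)*(-17 + 6*(-5)) = -7*(-17 - 30) = -7*(-47) = 329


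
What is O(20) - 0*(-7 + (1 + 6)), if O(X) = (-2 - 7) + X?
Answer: 11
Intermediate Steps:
O(X) = -9 + X
O(20) - 0*(-7 + (1 + 6)) = (-9 + 20) - 0*(-7 + (1 + 6)) = 11 - 0*(-7 + 7) = 11 - 0*0 = 11 - 1*0 = 11 + 0 = 11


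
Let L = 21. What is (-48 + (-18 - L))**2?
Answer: 7569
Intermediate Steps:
(-48 + (-18 - L))**2 = (-48 + (-18 - 1*21))**2 = (-48 + (-18 - 21))**2 = (-48 - 39)**2 = (-87)**2 = 7569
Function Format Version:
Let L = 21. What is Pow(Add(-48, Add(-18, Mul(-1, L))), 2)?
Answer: 7569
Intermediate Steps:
Pow(Add(-48, Add(-18, Mul(-1, L))), 2) = Pow(Add(-48, Add(-18, Mul(-1, 21))), 2) = Pow(Add(-48, Add(-18, -21)), 2) = Pow(Add(-48, -39), 2) = Pow(-87, 2) = 7569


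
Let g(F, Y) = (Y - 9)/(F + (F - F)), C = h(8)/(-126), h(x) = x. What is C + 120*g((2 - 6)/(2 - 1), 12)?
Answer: -5674/63 ≈ -90.063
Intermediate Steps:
C = -4/63 (C = 8/(-126) = 8*(-1/126) = -4/63 ≈ -0.063492)
g(F, Y) = (-9 + Y)/F (g(F, Y) = (-9 + Y)/(F + 0) = (-9 + Y)/F)
C + 120*g((2 - 6)/(2 - 1), 12) = -4/63 + 120*((-9 + 12)/(((2 - 6)/(2 - 1)))) = -4/63 + 120*(3/(-4/1)) = -4/63 + 120*(3/(-4*1)) = -4/63 + 120*(3/(-4)) = -4/63 + 120*(-¼*3) = -4/63 + 120*(-¾) = -4/63 - 90 = -5674/63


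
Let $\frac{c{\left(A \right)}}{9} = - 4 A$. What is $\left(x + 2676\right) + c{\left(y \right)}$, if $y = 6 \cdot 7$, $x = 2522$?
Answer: $3686$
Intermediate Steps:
$y = 42$
$c{\left(A \right)} = - 36 A$ ($c{\left(A \right)} = 9 \left(- 4 A\right) = - 36 A$)
$\left(x + 2676\right) + c{\left(y \right)} = \left(2522 + 2676\right) - 1512 = 5198 - 1512 = 3686$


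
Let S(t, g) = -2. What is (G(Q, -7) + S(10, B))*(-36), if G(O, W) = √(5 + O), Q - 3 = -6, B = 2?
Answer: 72 - 36*√2 ≈ 21.088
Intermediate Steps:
Q = -3 (Q = 3 - 6 = -3)
(G(Q, -7) + S(10, B))*(-36) = (√(5 - 3) - 2)*(-36) = (√2 - 2)*(-36) = (-2 + √2)*(-36) = 72 - 36*√2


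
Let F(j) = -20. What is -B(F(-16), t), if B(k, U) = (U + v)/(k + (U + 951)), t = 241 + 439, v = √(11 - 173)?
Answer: -680/1611 - I*√2/179 ≈ -0.4221 - 0.0079006*I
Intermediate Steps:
v = 9*I*√2 (v = √(-162) = 9*I*√2 ≈ 12.728*I)
t = 680
B(k, U) = (U + 9*I*√2)/(951 + U + k) (B(k, U) = (U + 9*I*√2)/(k + (U + 951)) = (U + 9*I*√2)/(k + (951 + U)) = (U + 9*I*√2)/(951 + U + k))
-B(F(-16), t) = -(680 + 9*I*√2)/(951 + 680 - 20) = -(680 + 9*I*√2)/1611 = -(680/1611 + I*√2/179) = -680/1611 - I*√2/179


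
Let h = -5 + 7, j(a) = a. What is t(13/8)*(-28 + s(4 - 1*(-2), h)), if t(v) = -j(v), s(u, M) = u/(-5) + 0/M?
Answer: 949/20 ≈ 47.450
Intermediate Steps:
h = 2
s(u, M) = -u/5 (s(u, M) = u*(-1/5) + 0 = -u/5 + 0 = -u/5)
t(v) = -v
t(13/8)*(-28 + s(4 - 1*(-2), h)) = (-13/8)*(-28 - (4 - 1*(-2))/5) = (-13/8)*(-28 - (4 + 2)/5) = (-1*13/8)*(-28 - 1/5*6) = -13*(-28 - 6/5)/8 = -13/8*(-146/5) = 949/20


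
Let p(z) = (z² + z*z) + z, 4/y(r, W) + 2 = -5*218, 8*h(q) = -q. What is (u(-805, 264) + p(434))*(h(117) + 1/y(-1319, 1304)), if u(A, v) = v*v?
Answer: -514091721/4 ≈ -1.2852e+8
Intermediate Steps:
u(A, v) = v²
h(q) = -q/8 (h(q) = (-q)/8 = -q/8)
y(r, W) = -1/273 (y(r, W) = 4/(-2 - 5*218) = 4/(-2 - 1090) = 4/(-1092) = 4*(-1/1092) = -1/273)
p(z) = z + 2*z² (p(z) = (z² + z²) + z = 2*z² + z = z + 2*z²)
(u(-805, 264) + p(434))*(h(117) + 1/y(-1319, 1304)) = (264² + 434*(1 + 2*434))*(-⅛*117 + 1/(-1/273)) = (69696 + 434*(1 + 868))*(-117/8 - 273) = (69696 + 434*869)*(-2301/8) = (69696 + 377146)*(-2301/8) = 446842*(-2301/8) = -514091721/4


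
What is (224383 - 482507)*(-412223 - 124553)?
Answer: 138554768224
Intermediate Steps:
(224383 - 482507)*(-412223 - 124553) = -258124*(-536776) = 138554768224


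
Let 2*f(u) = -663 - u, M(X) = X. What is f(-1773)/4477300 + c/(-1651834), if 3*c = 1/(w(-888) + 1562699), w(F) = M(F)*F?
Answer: 646663210640993/5216766117130701780 ≈ 0.00012396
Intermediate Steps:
f(u) = -663/2 - u/2 (f(u) = (-663 - u)/2 = -663/2 - u/2)
w(F) = F² (w(F) = F*F = F²)
c = 1/7053729 (c = 1/(3*((-888)² + 1562699)) = 1/(3*(788544 + 1562699)) = (⅓)/2351243 = (⅓)*(1/2351243) = 1/7053729 ≈ 1.4177e-7)
f(-1773)/4477300 + c/(-1651834) = (-663/2 - ½*(-1773))/4477300 + (1/7053729)/(-1651834) = (-663/2 + 1773/2)*(1/4477300) + (1/7053729)*(-1/1651834) = 555*(1/4477300) - 1/11651589388986 = 111/895460 - 1/11651589388986 = 646663210640993/5216766117130701780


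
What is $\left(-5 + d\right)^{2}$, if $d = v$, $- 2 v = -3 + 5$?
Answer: $36$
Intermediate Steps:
$v = -1$ ($v = - \frac{-3 + 5}{2} = \left(- \frac{1}{2}\right) 2 = -1$)
$d = -1$
$\left(-5 + d\right)^{2} = \left(-5 - 1\right)^{2} = \left(-6\right)^{2} = 36$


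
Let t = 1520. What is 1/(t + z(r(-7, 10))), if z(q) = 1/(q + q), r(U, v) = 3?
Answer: 6/9121 ≈ 0.00065782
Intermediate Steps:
z(q) = 1/(2*q)
1/(t + z(r(-7, 10))) = 1/(1520 + (½)/3) = 1/(1520 + (½)*(⅓)) = 1/(1520 + ⅙) = 1/(9121/6) = 6/9121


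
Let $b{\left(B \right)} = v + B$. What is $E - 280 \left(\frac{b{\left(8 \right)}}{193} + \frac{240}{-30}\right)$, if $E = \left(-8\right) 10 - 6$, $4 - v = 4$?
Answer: $\frac{413482}{193} \approx 2142.4$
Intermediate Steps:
$v = 0$ ($v = 4 - 4 = 0$)
$b{\left(B \right)} = B$ ($b{\left(B \right)} = 0 + B = B$)
$E = -86$ ($E = -80 - 6 = -86$)
$E - 280 \left(\frac{b{\left(8 \right)}}{193} + \frac{240}{-30}\right) = -86 - 280 \left(\frac{8}{193} + \frac{240}{-30}\right) = -86 - 280 \left(8 \cdot \frac{1}{193} + 240 \left(- \frac{1}{30}\right)\right) = -86 - 280 \left(\frac{8}{193} - 8\right) = -86 - - \frac{430080}{193} = -86 + \frac{430080}{193} = \frac{413482}{193}$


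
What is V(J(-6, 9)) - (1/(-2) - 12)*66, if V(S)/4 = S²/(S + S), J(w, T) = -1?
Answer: 823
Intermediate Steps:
V(S) = 2*S (V(S) = 4*(S²/(S + S)) = 4*(S²/((2*S))) = 4*((1/(2*S))*S²) = 4*(S/2) = 2*S)
V(J(-6, 9)) - (1/(-2) - 12)*66 = 2*(-1) - (1/(-2) - 12)*66 = -2 - (-½ - 12)*66 = -2 - (-25)*66/2 = -2 - 1*(-825) = -2 + 825 = 823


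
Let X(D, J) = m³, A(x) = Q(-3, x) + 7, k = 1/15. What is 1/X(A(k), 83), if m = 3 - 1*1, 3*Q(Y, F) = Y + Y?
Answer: ⅛ ≈ 0.12500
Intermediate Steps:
Q(Y, F) = 2*Y/3 (Q(Y, F) = (Y + Y)/3 = (2*Y)/3 = 2*Y/3)
m = 2 (m = 3 - 1 = 2)
k = 1/15 ≈ 0.066667
A(x) = 5 (A(x) = (⅔)*(-3) + 7 = -2 + 7 = 5)
X(D, J) = 8 (X(D, J) = 2³ = 8)
1/X(A(k), 83) = 1/8 = ⅛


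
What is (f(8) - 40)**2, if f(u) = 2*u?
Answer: 576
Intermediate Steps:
(f(8) - 40)**2 = (2*8 - 40)**2 = (16 - 40)**2 = (-24)**2 = 576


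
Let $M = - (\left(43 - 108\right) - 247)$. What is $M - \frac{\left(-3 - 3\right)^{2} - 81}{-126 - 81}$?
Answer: $\frac{7171}{23} \approx 311.78$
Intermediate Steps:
$M = 312$ ($M = - (-65 - 247) = \left(-1\right) \left(-312\right) = 312$)
$M - \frac{\left(-3 - 3\right)^{2} - 81}{-126 - 81} = 312 - \frac{\left(-3 - 3\right)^{2} - 81}{-126 - 81} = 312 - \frac{\left(-6\right)^{2} - 81}{-207} = 312 - \left(36 - 81\right) \left(- \frac{1}{207}\right) = 312 - \left(-45\right) \left(- \frac{1}{207}\right) = 312 - \frac{5}{23} = \frac{7171}{23}$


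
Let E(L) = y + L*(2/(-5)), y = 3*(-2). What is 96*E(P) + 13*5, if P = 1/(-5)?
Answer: -12583/25 ≈ -503.32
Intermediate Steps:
P = -⅕ ≈ -0.20000
y = -6
E(L) = -6 - 2*L/5 (E(L) = -6 + L*(2/(-5)) = -6 + L*(2*(-⅕)) = -6 + L*(-⅖) = -6 - 2*L/5)
96*E(P) + 13*5 = 96*(-6 - ⅖*(-⅕)) + 13*5 = 96*(-6 + 2/25) + 65 = 96*(-148/25) + 65 = -14208/25 + 65 = -12583/25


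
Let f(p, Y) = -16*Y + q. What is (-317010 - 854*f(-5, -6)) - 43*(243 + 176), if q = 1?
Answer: -417865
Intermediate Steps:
f(p, Y) = 1 - 16*Y (f(p, Y) = -16*Y + 1 = 1 - 16*Y)
(-317010 - 854*f(-5, -6)) - 43*(243 + 176) = (-317010 - 854*(1 - 16*(-6))) - 43*(243 + 176) = (-317010 - 854*(1 + 96)) - 43*419 = (-317010 - 854*97) - 18017 = (-317010 - 82838) - 18017 = -399848 - 18017 = -417865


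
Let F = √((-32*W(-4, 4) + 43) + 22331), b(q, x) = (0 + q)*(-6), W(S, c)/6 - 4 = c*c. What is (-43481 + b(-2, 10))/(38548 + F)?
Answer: -837821506/742964885 + 43469*√18534/1485929770 ≈ -1.1237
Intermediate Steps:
W(S, c) = 24 + 6*c² (W(S, c) = 24 + 6*(c*c) = 24 + 6*c²)
b(q, x) = -6*q (b(q, x) = q*(-6) = -6*q)
F = √18534 (F = √((-32*(24 + 6*4²) + 43) + 22331) = √((-32*(24 + 6*16) + 43) + 22331) = √((-32*(24 + 96) + 43) + 22331) = √((-32*120 + 43) + 22331) = √((-3840 + 43) + 22331) = √(-3797 + 22331) = √18534 ≈ 136.14)
(-43481 + b(-2, 10))/(38548 + F) = (-43481 - 6*(-2))/(38548 + √18534) = (-43481 + 12)/(38548 + √18534) = -43469/(38548 + √18534)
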